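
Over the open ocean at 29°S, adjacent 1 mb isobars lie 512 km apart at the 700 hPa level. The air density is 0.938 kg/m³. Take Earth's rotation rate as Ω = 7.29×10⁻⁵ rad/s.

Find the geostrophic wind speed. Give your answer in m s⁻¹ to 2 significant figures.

Coriolis parameter at 29°S:
f = 2Ω sin φ = 2 × 7.29×10⁻⁵ × sin 29° = 7.07×10⁻⁵ s⁻¹
Pressure gradient: |∂P/∂n| = 100 Pa / 512000 m = 1.95×10⁻⁴ Pa/m
Geostrophic balance (pressure-gradient force = Coriolis force):
V_g = (1/(fρ)) |∂P/∂n| = 1.95×10⁻⁴ / (7.07×10⁻⁵ × 0.938) = 2.95 m/s

2.9 m s⁻¹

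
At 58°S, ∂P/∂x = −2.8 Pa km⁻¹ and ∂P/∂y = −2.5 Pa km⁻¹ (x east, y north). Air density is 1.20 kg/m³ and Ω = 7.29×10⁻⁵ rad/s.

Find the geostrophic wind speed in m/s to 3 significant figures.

25.3 m/s

Coriolis parameter at 58°S:
f = 2Ω sin φ = 2 × 7.29×10⁻⁵ × sin 58° = 1.24×10⁻⁴ s⁻¹
In the Southern Hemisphere f is negative: f = −1.24×10⁻⁴ s⁻¹.
Component geostrophic relations (x east, y north):
u_g = −(1/(fρ)) ∂P/∂y,  v_g = (1/(fρ)) ∂P/∂x
u_g = −(−2.5×10⁻³)/(−1.24×10⁻⁴ × 1.20) = −16.8 m/s;  v_g = (−2.8×10⁻³)/(−1.24×10⁻⁴ × 1.20) = 18.9 m/s
|V_g| = √(u_g² + v_g²) = 25.3 m/s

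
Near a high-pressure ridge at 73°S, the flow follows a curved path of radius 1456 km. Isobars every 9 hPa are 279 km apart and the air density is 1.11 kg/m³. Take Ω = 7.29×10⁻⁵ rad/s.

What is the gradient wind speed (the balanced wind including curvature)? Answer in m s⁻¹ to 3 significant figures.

23.6 m s⁻¹

Coriolis parameter at 73°S:
f = 2Ω sin φ = 2 × 7.29×10⁻⁵ × sin 73° = 1.39×10⁻⁴ s⁻¹
Pressure gradient: |∂P/∂n| = 900 Pa / 279000 m = 3.23×10⁻³ Pa/m
Geostrophic speed: V_g = |∂P/∂n|/(fρ) = 3.23×10⁻³/(1.39×10⁻⁴ × 1.11) = 20.8 m/s
Around a high, pressure-gradient force acts outward with centrifugal, so Coriolis balances both:
fV = (1/ρ)|∂P/∂n| + V²/R  →  V² − fR·V + fR·V_g = 0
With fR = 1.39×10⁻⁴ × 1456×10³ m = 203 m/s:
V = [fR − √((fR)² − 4 fR V_g)]/2 = [203 − √(203² − 4×203×20.8)]/2 = 23.6 m/s
Supergeostrophic (V > V_g = 20.8 m/s), as expected around a high.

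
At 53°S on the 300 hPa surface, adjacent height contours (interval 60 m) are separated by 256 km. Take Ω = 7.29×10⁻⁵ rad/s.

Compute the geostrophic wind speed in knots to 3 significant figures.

38.4 knots

Coriolis parameter at 53°S:
f = 2Ω sin φ = 2 × 7.29×10⁻⁵ × sin 53° = 1.16×10⁻⁴ s⁻¹
Height gradient: |∂Z/∂n| = 60 m / 256000 m = 2.34×10⁻⁴
On a pressure surface, geostrophic balance gives V_g = (g/f)|∂Z/∂n|:
V_g = 9.81 × 2.34×10⁻⁴ / 1.16×10⁻⁴ = 19.7 m/s
Converting: 19.7 m/s × 1.944 = 38.4 knots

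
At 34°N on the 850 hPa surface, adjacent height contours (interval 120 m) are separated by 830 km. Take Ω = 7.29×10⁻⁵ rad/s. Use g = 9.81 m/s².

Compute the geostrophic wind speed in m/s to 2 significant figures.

17 m/s

Coriolis parameter at 34°N:
f = 2Ω sin φ = 2 × 7.29×10⁻⁵ × sin 34° = 8.15×10⁻⁵ s⁻¹
Height gradient: |∂Z/∂n| = 120 m / 830000 m = 1.45×10⁻⁴
On a pressure surface, geostrophic balance gives V_g = (g/f)|∂Z/∂n|:
V_g = 9.81 × 1.45×10⁻⁴ / 8.15×10⁻⁵ = 17.4 m/s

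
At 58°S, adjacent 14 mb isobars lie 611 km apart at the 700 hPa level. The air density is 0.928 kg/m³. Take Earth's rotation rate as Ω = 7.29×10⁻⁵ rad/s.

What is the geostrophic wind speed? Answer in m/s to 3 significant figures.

Coriolis parameter at 58°S:
f = 2Ω sin φ = 2 × 7.29×10⁻⁵ × sin 58° = 1.24×10⁻⁴ s⁻¹
Pressure gradient: |∂P/∂n| = 1400 Pa / 611000 m = 2.29×10⁻³ Pa/m
Geostrophic balance (pressure-gradient force = Coriolis force):
V_g = (1/(fρ)) |∂P/∂n| = 2.29×10⁻³ / (1.24×10⁻⁴ × 0.928) = 20.0 m/s

20.0 m/s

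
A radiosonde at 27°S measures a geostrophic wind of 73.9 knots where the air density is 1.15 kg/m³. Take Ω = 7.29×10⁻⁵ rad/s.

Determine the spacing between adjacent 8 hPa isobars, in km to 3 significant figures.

Coriolis parameter at 27°S:
f = 2Ω sin φ = 2 × 7.29×10⁻⁵ × sin 27° = 6.62×10⁻⁵ s⁻¹
Wind speed in SI: 73.9 knots = 38.0 m/s
Geostrophic balance rearranged: |∂P/∂n| = f ρ V_g
|∂P/∂n| = 6.62×10⁻⁵ × 1.15 × 38.0 = 2.89×10⁻³ Pa/m
Isobar spacing: Δn = ΔP/|∂P/∂n| = 800 Pa / 2.89×10⁻³ Pa/m = 276443 m ≈ 276 km

276 km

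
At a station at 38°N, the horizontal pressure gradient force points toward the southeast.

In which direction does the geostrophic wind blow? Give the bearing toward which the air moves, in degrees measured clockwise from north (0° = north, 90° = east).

The pressure-gradient force points toward the southeast (bearing 135°).
Geostrophic balance: in the Northern Hemisphere the Coriolis force deflects motion to the right, so the geostrophic wind blows 90° to the right of the pressure-gradient force (low pressure on the left).
Rotating 135° by 90° clockwise gives 225° — the wind blows toward the southwest.

225°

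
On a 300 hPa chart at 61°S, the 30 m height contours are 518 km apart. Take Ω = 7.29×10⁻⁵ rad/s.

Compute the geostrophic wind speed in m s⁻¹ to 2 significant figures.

4.5 m s⁻¹

Coriolis parameter at 61°S:
f = 2Ω sin φ = 2 × 7.29×10⁻⁵ × sin 61° = 1.28×10⁻⁴ s⁻¹
Height gradient: |∂Z/∂n| = 30 m / 518000 m = 5.79×10⁻⁵
On a pressure surface, geostrophic balance gives V_g = (g/f)|∂Z/∂n|:
V_g = 9.81 × 5.79×10⁻⁵ / 1.28×10⁻⁴ = 4.46 m/s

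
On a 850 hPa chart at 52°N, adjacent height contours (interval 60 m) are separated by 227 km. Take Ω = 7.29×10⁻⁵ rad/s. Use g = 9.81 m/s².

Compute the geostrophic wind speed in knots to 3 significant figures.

43.9 knots

Coriolis parameter at 52°N:
f = 2Ω sin φ = 2 × 7.29×10⁻⁵ × sin 52° = 1.15×10⁻⁴ s⁻¹
Height gradient: |∂Z/∂n| = 60 m / 227000 m = 2.64×10⁻⁴
On a pressure surface, geostrophic balance gives V_g = (g/f)|∂Z/∂n|:
V_g = 9.81 × 2.64×10⁻⁴ / 1.15×10⁻⁴ = 22.6 m/s
Converting: 22.6 m/s × 1.944 = 43.9 knots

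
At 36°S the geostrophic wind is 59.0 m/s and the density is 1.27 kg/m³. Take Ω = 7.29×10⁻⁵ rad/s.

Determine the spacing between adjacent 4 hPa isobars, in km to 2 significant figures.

62 km

Coriolis parameter at 36°S:
f = 2Ω sin φ = 2 × 7.29×10⁻⁵ × sin 36° = 8.57×10⁻⁵ s⁻¹
Geostrophic balance rearranged: |∂P/∂n| = f ρ V_g
|∂P/∂n| = 8.57×10⁻⁵ × 1.27 × 59.0 = 6.42×10⁻³ Pa/m
Isobar spacing: Δn = ΔP/|∂P/∂n| = 400 Pa / 6.42×10⁻³ Pa/m = 62291 m ≈ 62 km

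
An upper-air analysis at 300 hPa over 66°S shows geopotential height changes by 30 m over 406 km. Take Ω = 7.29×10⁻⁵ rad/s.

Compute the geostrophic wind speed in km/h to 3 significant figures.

19.6 km/h

Coriolis parameter at 66°S:
f = 2Ω sin φ = 2 × 7.29×10⁻⁵ × sin 66° = 1.33×10⁻⁴ s⁻¹
Height gradient: |∂Z/∂n| = 30 m / 406000 m = 7.39×10⁻⁵
On a pressure surface, geostrophic balance gives V_g = (g/f)|∂Z/∂n|:
V_g = 9.81 × 7.39×10⁻⁵ / 1.33×10⁻⁴ = 5.44 m/s
Converting: 5.44 m/s × 3.6 = 19.6 km/h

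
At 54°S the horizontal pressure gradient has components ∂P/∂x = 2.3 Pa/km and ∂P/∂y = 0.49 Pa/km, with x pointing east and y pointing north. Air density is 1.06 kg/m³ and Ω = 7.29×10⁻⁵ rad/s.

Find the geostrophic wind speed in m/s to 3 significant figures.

Coriolis parameter at 54°S:
f = 2Ω sin φ = 2 × 7.29×10⁻⁵ × sin 54° = 1.18×10⁻⁴ s⁻¹
In the Southern Hemisphere f is negative: f = −1.18×10⁻⁴ s⁻¹.
Component geostrophic relations (x east, y north):
u_g = −(1/(fρ)) ∂P/∂y,  v_g = (1/(fρ)) ∂P/∂x
u_g = −(0.49×10⁻³)/(−1.18×10⁻⁴ × 1.06) = 3.92 m/s;  v_g = (2.3×10⁻³)/(−1.18×10⁻⁴ × 1.06) = −18.4 m/s
|V_g| = √(u_g² + v_g²) = 18.8 m/s

18.8 m/s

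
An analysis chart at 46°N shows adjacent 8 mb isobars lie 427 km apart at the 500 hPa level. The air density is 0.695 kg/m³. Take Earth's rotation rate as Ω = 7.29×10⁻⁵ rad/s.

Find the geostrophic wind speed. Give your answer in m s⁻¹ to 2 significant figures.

Coriolis parameter at 46°N:
f = 2Ω sin φ = 2 × 7.29×10⁻⁵ × sin 46° = 1.05×10⁻⁴ s⁻¹
Pressure gradient: |∂P/∂n| = 800 Pa / 427000 m = 1.87×10⁻³ Pa/m
Geostrophic balance (pressure-gradient force = Coriolis force):
V_g = (1/(fρ)) |∂P/∂n| = 1.87×10⁻³ / (1.05×10⁻⁴ × 0.695) = 25.7 m/s

26 m s⁻¹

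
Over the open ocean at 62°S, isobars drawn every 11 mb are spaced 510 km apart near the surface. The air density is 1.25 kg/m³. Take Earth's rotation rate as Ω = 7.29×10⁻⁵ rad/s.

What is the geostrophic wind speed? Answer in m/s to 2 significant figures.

Coriolis parameter at 62°S:
f = 2Ω sin φ = 2 × 7.29×10⁻⁵ × sin 62° = 1.29×10⁻⁴ s⁻¹
Pressure gradient: |∂P/∂n| = 1100 Pa / 510000 m = 2.16×10⁻³ Pa/m
Geostrophic balance (pressure-gradient force = Coriolis force):
V_g = (1/(fρ)) |∂P/∂n| = 2.16×10⁻³ / (1.29×10⁻⁴ × 1.25) = 13.4 m/s

13 m/s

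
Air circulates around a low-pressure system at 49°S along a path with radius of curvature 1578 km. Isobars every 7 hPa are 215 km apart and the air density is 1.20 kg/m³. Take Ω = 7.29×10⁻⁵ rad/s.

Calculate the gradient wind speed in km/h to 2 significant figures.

Coriolis parameter at 49°S:
f = 2Ω sin φ = 2 × 7.29×10⁻⁵ × sin 49° = 1.10×10⁻⁴ s⁻¹
Pressure gradient: |∂P/∂n| = 700 Pa / 215000 m = 3.26×10⁻³ Pa/m
Geostrophic speed: V_g = |∂P/∂n|/(fρ) = 3.26×10⁻³/(1.10×10⁻⁴ × 1.20) = 24.7 m/s
Around a low, centrifugal force acts outward with Coriolis, so pressure-gradient force balances both:
(1/ρ)|∂P/∂n| = fV + V²/R  →  V² + fR·V − fR·V_g = 0
With fR = 1.10×10⁻⁴ × 1578×10³ m = 174 m/s:
V = [−fR + √((fR)² + 4 fR V_g)]/2 = [−174 + √(174² + 4×174×24.7)]/2 = 21.9 m/s
Subgeostrophic (V < V_g = 24.7 m/s), as expected around a low.
Converting: 21.9 m/s × 3.6 = 79 km/h

79 km/h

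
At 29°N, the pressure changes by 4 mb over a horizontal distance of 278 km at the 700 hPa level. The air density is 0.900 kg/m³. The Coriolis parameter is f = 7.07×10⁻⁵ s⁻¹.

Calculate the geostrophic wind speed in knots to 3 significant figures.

Pressure gradient: |∂P/∂n| = 400 Pa / 278000 m = 1.44×10⁻³ Pa/m
Geostrophic balance (pressure-gradient force = Coriolis force):
V_g = (1/(fρ)) |∂P/∂n| = 1.44×10⁻³ / (7.07×10⁻⁵ × 0.900) = 22.6 m/s
Converting: 22.6 m/s × 1.944 = 44.0 knots

44.0 knots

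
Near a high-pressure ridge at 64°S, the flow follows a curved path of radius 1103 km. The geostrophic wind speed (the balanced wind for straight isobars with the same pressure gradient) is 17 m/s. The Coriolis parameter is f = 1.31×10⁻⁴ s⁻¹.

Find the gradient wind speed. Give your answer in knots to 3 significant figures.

38.3 knots

Around a high, pressure-gradient force acts outward with centrifugal, so Coriolis balances both:
fV = (1/ρ)|∂P/∂n| + V²/R  →  V² − fR·V + fR·V_g = 0
With fR = 1.31×10⁻⁴ × 1103×10³ m = 144 m/s:
V = [fR − √((fR)² − 4 fR V_g)]/2 = [144 − √(144² − 4×144×17)]/2 = 19.7 m/s
Supergeostrophic (V > V_g = 17 m/s), as expected around a high.
Converting: 19.7 m/s × 1.944 = 38.3 knots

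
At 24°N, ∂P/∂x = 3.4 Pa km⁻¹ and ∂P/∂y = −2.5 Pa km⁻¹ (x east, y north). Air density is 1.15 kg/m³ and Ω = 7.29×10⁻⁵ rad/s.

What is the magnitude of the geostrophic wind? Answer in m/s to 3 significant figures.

61.9 m/s

Coriolis parameter at 24°N:
f = 2Ω sin φ = 2 × 7.29×10⁻⁵ × sin 24° = 5.93×10⁻⁵ s⁻¹
Component geostrophic relations (x east, y north):
u_g = −(1/(fρ)) ∂P/∂y,  v_g = (1/(fρ)) ∂P/∂x
u_g = −(−2.5×10⁻³)/(5.93×10⁻⁵ × 1.15) = 36.7 m/s;  v_g = (3.4×10⁻³)/(5.93×10⁻⁵ × 1.15) = 49.9 m/s
|V_g| = √(u_g² + v_g²) = 61.9 m/s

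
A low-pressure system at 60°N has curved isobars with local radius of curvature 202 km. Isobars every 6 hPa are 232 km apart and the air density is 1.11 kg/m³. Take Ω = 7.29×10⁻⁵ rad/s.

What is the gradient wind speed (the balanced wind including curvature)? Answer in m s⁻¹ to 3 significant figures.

Coriolis parameter at 60°N:
f = 2Ω sin φ = 2 × 7.29×10⁻⁵ × sin 60° = 1.26×10⁻⁴ s⁻¹
Pressure gradient: |∂P/∂n| = 600 Pa / 232000 m = 2.59×10⁻³ Pa/m
Geostrophic speed: V_g = |∂P/∂n|/(fρ) = 2.59×10⁻³/(1.26×10⁻⁴ × 1.11) = 18.5 m/s
Around a low, centrifugal force acts outward with Coriolis, so pressure-gradient force balances both:
(1/ρ)|∂P/∂n| = fV + V²/R  →  V² + fR·V − fR·V_g = 0
With fR = 1.26×10⁻⁴ × 202×10³ m = 25.5 m/s:
V = [−fR + √((fR)² + 4 fR V_g)]/2 = [−25.5 + √(25.5² + 4×25.5×18.5)]/2 = 12.4 m/s
Subgeostrophic (V < V_g = 18.5 m/s), as expected around a low.

12.4 m s⁻¹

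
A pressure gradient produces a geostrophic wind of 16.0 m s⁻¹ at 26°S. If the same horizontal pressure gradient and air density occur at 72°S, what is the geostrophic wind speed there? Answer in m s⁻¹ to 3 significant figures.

With the same pressure gradient and density, V_g ∝ 1/f ∝ 1/sin φ.
V₂ = V₁ · sin φ₁ / sin φ₂ = 16.0 × sin 26° / sin 72°
V₂ = 16.0 × 0.4384/0.9511 = 7.37 m s⁻¹

7.37 m s⁻¹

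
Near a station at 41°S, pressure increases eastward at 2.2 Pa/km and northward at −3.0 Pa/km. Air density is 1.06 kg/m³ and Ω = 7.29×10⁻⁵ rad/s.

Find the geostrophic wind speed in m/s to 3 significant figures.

Coriolis parameter at 41°S:
f = 2Ω sin φ = 2 × 7.29×10⁻⁵ × sin 41° = 9.57×10⁻⁵ s⁻¹
In the Southern Hemisphere f is negative: f = −9.57×10⁻⁵ s⁻¹.
Component geostrophic relations (x east, y north):
u_g = −(1/(fρ)) ∂P/∂y,  v_g = (1/(fρ)) ∂P/∂x
u_g = −(−3.0×10⁻³)/(−9.57×10⁻⁵ × 1.06) = −29.6 m/s;  v_g = (2.2×10⁻³)/(−9.57×10⁻⁵ × 1.06) = −21.7 m/s
|V_g| = √(u_g² + v_g²) = 36.7 m/s

36.7 m/s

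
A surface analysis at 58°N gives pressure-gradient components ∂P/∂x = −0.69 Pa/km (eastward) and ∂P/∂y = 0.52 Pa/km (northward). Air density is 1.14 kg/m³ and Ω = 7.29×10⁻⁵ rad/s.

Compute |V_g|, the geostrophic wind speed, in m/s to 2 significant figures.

Coriolis parameter at 58°N:
f = 2Ω sin φ = 2 × 7.29×10⁻⁵ × sin 58° = 1.24×10⁻⁴ s⁻¹
Component geostrophic relations (x east, y north):
u_g = −(1/(fρ)) ∂P/∂y,  v_g = (1/(fρ)) ∂P/∂x
u_g = −(0.52×10⁻³)/(1.24×10⁻⁴ × 1.14) = −3.69 m/s;  v_g = (−0.69×10⁻³)/(1.24×10⁻⁴ × 1.14) = −4.90 m/s
|V_g| = √(u_g² + v_g²) = 6.13 m/s

6.1 m/s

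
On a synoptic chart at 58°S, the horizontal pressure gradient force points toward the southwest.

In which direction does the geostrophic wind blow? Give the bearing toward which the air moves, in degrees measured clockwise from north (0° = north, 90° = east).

135°

The pressure-gradient force points toward the southwest (bearing 225°).
Geostrophic balance: in the Southern Hemisphere the Coriolis force deflects motion to the left, so the geostrophic wind blows 90° to the left of the pressure-gradient force (low pressure on the right).
Rotating 225° by 90° counterclockwise gives 135° — the wind blows toward the southeast.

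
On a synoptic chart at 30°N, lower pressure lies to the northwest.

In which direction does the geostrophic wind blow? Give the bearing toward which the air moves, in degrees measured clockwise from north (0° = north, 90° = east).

045°

The pressure-gradient force points toward the northwest (bearing 315°).
Geostrophic balance: in the Northern Hemisphere the Coriolis force deflects motion to the right, so the geostrophic wind blows 90° to the right of the pressure-gradient force (low pressure on the left).
Rotating 315° by 90° clockwise gives 045° — the wind blows toward the northeast.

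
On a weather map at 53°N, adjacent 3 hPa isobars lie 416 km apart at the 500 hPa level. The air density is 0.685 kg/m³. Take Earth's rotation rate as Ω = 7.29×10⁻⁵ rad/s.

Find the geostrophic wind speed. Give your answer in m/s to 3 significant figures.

9.04 m/s

Coriolis parameter at 53°N:
f = 2Ω sin φ = 2 × 7.29×10⁻⁵ × sin 53° = 1.16×10⁻⁴ s⁻¹
Pressure gradient: |∂P/∂n| = 300 Pa / 416000 m = 7.21×10⁻⁴ Pa/m
Geostrophic balance (pressure-gradient force = Coriolis force):
V_g = (1/(fρ)) |∂P/∂n| = 7.21×10⁻⁴ / (1.16×10⁻⁴ × 0.685) = 9.04 m/s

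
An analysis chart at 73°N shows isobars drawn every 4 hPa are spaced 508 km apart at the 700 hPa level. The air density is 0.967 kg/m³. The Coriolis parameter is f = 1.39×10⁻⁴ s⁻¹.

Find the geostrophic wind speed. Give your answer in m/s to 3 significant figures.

Pressure gradient: |∂P/∂n| = 400 Pa / 508000 m = 7.87×10⁻⁴ Pa/m
Geostrophic balance (pressure-gradient force = Coriolis force):
V_g = (1/(fρ)) |∂P/∂n| = 7.87×10⁻⁴ / (1.39×10⁻⁴ × 0.967) = 5.86 m/s

5.86 m/s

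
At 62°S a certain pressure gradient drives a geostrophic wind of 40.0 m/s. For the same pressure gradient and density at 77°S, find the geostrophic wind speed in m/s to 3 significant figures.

36.2 m/s

With the same pressure gradient and density, V_g ∝ 1/f ∝ 1/sin φ.
V₂ = V₁ · sin φ₁ / sin φ₂ = 40.0 × sin 62° / sin 77°
V₂ = 40.0 × 0.8829/0.9744 = 36.2 m/s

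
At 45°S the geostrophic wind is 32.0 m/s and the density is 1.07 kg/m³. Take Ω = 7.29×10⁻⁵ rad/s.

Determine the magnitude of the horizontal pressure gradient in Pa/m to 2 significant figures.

Coriolis parameter at 45°S:
f = 2Ω sin φ = 2 × 7.29×10⁻⁵ × sin 45° = 1.03×10⁻⁴ s⁻¹
Geostrophic balance rearranged: |∂P/∂n| = f ρ V_g
|∂P/∂n| = 1.03×10⁻⁴ × 1.07 × 32.0 = 3.53×10⁻³ Pa/m

3.5×10⁻³ Pa/m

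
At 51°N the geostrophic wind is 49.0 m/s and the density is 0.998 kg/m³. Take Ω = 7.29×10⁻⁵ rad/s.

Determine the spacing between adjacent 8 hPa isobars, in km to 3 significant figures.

144 km

Coriolis parameter at 51°N:
f = 2Ω sin φ = 2 × 7.29×10⁻⁵ × sin 51° = 1.13×10⁻⁴ s⁻¹
Geostrophic balance rearranged: |∂P/∂n| = f ρ V_g
|∂P/∂n| = 1.13×10⁻⁴ × 0.998 × 49.0 = 5.54×10⁻³ Pa/m
Isobar spacing: Δn = ΔP/|∂P/∂n| = 800 Pa / 5.54×10⁻³ Pa/m = 144379 m ≈ 144 km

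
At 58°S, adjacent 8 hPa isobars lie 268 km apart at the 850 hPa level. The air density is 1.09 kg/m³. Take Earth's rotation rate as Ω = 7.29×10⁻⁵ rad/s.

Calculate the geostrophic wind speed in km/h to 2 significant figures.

80 km/h

Coriolis parameter at 58°S:
f = 2Ω sin φ = 2 × 7.29×10⁻⁵ × sin 58° = 1.24×10⁻⁴ s⁻¹
Pressure gradient: |∂P/∂n| = 800 Pa / 268000 m = 2.99×10⁻³ Pa/m
Geostrophic balance (pressure-gradient force = Coriolis force):
V_g = (1/(fρ)) |∂P/∂n| = 2.99×10⁻³ / (1.24×10⁻⁴ × 1.09) = 22.1 m/s
Converting: 22.1 m/s × 3.6 = 80 km/h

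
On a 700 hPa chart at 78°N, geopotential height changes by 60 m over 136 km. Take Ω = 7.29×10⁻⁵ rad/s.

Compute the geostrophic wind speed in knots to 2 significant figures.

59 knots

Coriolis parameter at 78°N:
f = 2Ω sin φ = 2 × 7.29×10⁻⁵ × sin 78° = 1.43×10⁻⁴ s⁻¹
Height gradient: |∂Z/∂n| = 60 m / 136000 m = 4.41×10⁻⁴
On a pressure surface, geostrophic balance gives V_g = (g/f)|∂Z/∂n|:
V_g = 9.81 × 4.41×10⁻⁴ / 1.43×10⁻⁴ = 30.3 m/s
Converting: 30.3 m/s × 1.944 = 59 knots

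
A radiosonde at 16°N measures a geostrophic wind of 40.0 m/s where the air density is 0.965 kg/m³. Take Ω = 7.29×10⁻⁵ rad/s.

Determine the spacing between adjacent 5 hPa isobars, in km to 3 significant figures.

322 km

Coriolis parameter at 16°N:
f = 2Ω sin φ = 2 × 7.29×10⁻⁵ × sin 16° = 4.02×10⁻⁵ s⁻¹
Geostrophic balance rearranged: |∂P/∂n| = f ρ V_g
|∂P/∂n| = 4.02×10⁻⁵ × 0.965 × 40.0 = 1.55×10⁻³ Pa/m
Isobar spacing: Δn = ΔP/|∂P/∂n| = 500 Pa / 1.55×10⁻³ Pa/m = 322320 m ≈ 322 km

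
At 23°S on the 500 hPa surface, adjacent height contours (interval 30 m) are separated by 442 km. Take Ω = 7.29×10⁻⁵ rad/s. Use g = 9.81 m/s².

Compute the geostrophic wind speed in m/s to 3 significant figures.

Coriolis parameter at 23°S:
f = 2Ω sin φ = 2 × 7.29×10⁻⁵ × sin 23° = 5.70×10⁻⁵ s⁻¹
Height gradient: |∂Z/∂n| = 30 m / 442000 m = 6.79×10⁻⁵
On a pressure surface, geostrophic balance gives V_g = (g/f)|∂Z/∂n|:
V_g = 9.81 × 6.79×10⁻⁵ / 5.70×10⁻⁵ = 11.7 m/s

11.7 m/s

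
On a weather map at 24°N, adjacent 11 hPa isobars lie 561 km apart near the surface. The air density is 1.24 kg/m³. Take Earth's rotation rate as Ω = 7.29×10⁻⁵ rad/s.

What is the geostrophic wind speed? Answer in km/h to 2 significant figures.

96 km/h

Coriolis parameter at 24°N:
f = 2Ω sin φ = 2 × 7.29×10⁻⁵ × sin 24° = 5.93×10⁻⁵ s⁻¹
Pressure gradient: |∂P/∂n| = 1100 Pa / 561000 m = 1.96×10⁻³ Pa/m
Geostrophic balance (pressure-gradient force = Coriolis force):
V_g = (1/(fρ)) |∂P/∂n| = 1.96×10⁻³ / (5.93×10⁻⁵ × 1.24) = 26.7 m/s
Converting: 26.7 m/s × 3.6 = 96 km/h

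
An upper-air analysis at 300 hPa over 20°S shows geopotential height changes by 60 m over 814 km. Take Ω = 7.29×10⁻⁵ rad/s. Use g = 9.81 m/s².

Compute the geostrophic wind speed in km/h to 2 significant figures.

Coriolis parameter at 20°S:
f = 2Ω sin φ = 2 × 7.29×10⁻⁵ × sin 20° = 4.99×10⁻⁵ s⁻¹
Height gradient: |∂Z/∂n| = 60 m / 814000 m = 7.37×10⁻⁵
On a pressure surface, geostrophic balance gives V_g = (g/f)|∂Z/∂n|:
V_g = 9.81 × 7.37×10⁻⁵ / 4.99×10⁻⁵ = 14.5 m/s
Converting: 14.5 m/s × 3.6 = 52 km/h

52 km/h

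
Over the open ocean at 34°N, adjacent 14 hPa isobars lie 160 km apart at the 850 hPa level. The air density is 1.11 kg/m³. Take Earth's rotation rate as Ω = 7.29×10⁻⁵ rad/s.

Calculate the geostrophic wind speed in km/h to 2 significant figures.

Coriolis parameter at 34°N:
f = 2Ω sin φ = 2 × 7.29×10⁻⁵ × sin 34° = 8.15×10⁻⁵ s⁻¹
Pressure gradient: |∂P/∂n| = 1400 Pa / 160000 m = 8.75×10⁻³ Pa/m
Geostrophic balance (pressure-gradient force = Coriolis force):
V_g = (1/(fρ)) |∂P/∂n| = 8.75×10⁻³ / (8.15×10⁻⁵ × 1.11) = 96.7 m/s
Converting: 96.7 m/s × 3.6 = 350 km/h

350 km/h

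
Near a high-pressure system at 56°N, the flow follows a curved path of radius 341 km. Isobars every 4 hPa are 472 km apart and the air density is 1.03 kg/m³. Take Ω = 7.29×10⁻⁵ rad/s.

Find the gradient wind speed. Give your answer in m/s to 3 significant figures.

8.60 m/s

Coriolis parameter at 56°N:
f = 2Ω sin φ = 2 × 7.29×10⁻⁵ × sin 56° = 1.21×10⁻⁴ s⁻¹
Pressure gradient: |∂P/∂n| = 400 Pa / 472000 m = 8.47×10⁻⁴ Pa/m
Geostrophic speed: V_g = |∂P/∂n|/(fρ) = 8.47×10⁻⁴/(1.21×10⁻⁴ × 1.03) = 6.81 m/s
Around a high, pressure-gradient force acts outward with centrifugal, so Coriolis balances both:
fV = (1/ρ)|∂P/∂n| + V²/R  →  V² − fR·V + fR·V_g = 0
With fR = 1.21×10⁻⁴ × 341×10³ m = 41.2 m/s:
V = [fR − √((fR)² − 4 fR V_g)]/2 = [41.2 − √(41.2² − 4×41.2×6.81)]/2 = 8.6 m/s
Supergeostrophic (V > V_g = 6.81 m/s), as expected around a high.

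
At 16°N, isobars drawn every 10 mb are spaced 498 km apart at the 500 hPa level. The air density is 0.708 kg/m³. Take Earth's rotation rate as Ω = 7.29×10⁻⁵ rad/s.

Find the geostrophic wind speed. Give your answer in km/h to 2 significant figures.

Coriolis parameter at 16°N:
f = 2Ω sin φ = 2 × 7.29×10⁻⁵ × sin 16° = 4.02×10⁻⁵ s⁻¹
Pressure gradient: |∂P/∂n| = 1000 Pa / 498000 m = 2.01×10⁻³ Pa/m
Geostrophic balance (pressure-gradient force = Coriolis force):
V_g = (1/(fρ)) |∂P/∂n| = 2.01×10⁻³ / (4.02×10⁻⁵ × 0.708) = 70.6 m/s
Converting: 70.6 m/s × 3.6 = 250 km/h

250 km/h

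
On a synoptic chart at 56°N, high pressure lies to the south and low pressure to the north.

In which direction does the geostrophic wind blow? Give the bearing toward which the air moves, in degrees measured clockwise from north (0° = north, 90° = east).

090°

The pressure-gradient force points toward the north (bearing 000°).
Geostrophic balance: in the Northern Hemisphere the Coriolis force deflects motion to the right, so the geostrophic wind blows 90° to the right of the pressure-gradient force (low pressure on the left).
Rotating 000° by 90° clockwise gives 090° — the wind blows toward the east.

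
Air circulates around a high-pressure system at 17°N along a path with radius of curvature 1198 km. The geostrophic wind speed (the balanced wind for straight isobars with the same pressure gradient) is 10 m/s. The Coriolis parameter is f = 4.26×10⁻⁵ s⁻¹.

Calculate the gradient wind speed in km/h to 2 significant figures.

49 km/h

Around a high, pressure-gradient force acts outward with centrifugal, so Coriolis balances both:
fV = (1/ρ)|∂P/∂n| + V²/R  →  V² − fR·V + fR·V_g = 0
With fR = 4.26×10⁻⁵ × 1198×10³ m = 51.0 m/s:
V = [fR − √((fR)² − 4 fR V_g)]/2 = [51.0 − √(51.0² − 4×51.0×10)]/2 = 13.7 m/s
Supergeostrophic (V > V_g = 10 m/s), as expected around a high.
Converting: 13.7 m/s × 3.6 = 49 km/h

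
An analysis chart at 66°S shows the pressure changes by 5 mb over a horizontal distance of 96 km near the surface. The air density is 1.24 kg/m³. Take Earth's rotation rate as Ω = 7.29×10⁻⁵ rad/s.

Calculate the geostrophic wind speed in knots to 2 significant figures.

61 knots

Coriolis parameter at 66°S:
f = 2Ω sin φ = 2 × 7.29×10⁻⁵ × sin 66° = 1.33×10⁻⁴ s⁻¹
Pressure gradient: |∂P/∂n| = 500 Pa / 96000 m = 5.21×10⁻³ Pa/m
Geostrophic balance (pressure-gradient force = Coriolis force):
V_g = (1/(fρ)) |∂P/∂n| = 5.21×10⁻³ / (1.33×10⁻⁴ × 1.24) = 31.5 m/s
Converting: 31.5 m/s × 1.944 = 61 knots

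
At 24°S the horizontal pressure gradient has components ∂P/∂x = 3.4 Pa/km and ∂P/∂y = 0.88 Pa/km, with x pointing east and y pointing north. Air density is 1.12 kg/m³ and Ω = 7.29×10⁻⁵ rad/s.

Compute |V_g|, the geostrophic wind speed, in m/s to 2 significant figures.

53 m/s

Coriolis parameter at 24°S:
f = 2Ω sin φ = 2 × 7.29×10⁻⁵ × sin 24° = 5.93×10⁻⁵ s⁻¹
In the Southern Hemisphere f is negative: f = −5.93×10⁻⁵ s⁻¹.
Component geostrophic relations (x east, y north):
u_g = −(1/(fρ)) ∂P/∂y,  v_g = (1/(fρ)) ∂P/∂x
u_g = −(0.88×10⁻³)/(−5.93×10⁻⁵ × 1.12) = 13.2 m/s;  v_g = (3.4×10⁻³)/(−5.93×10⁻⁵ × 1.12) = −51.2 m/s
|V_g| = √(u_g² + v_g²) = 52.9 m/s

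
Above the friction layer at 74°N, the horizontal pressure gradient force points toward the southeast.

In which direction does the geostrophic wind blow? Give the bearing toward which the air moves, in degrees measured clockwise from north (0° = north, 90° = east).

The pressure-gradient force points toward the southeast (bearing 135°).
Geostrophic balance: in the Northern Hemisphere the Coriolis force deflects motion to the right, so the geostrophic wind blows 90° to the right of the pressure-gradient force (low pressure on the left).
Rotating 135° by 90° clockwise gives 225° — the wind blows toward the southwest.

225°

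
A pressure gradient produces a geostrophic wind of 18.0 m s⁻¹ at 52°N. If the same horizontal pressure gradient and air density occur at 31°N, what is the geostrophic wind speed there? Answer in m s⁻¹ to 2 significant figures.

With the same pressure gradient and density, V_g ∝ 1/f ∝ 1/sin φ.
V₂ = V₁ · sin φ₁ / sin φ₂ = 18.0 × sin 52° / sin 31°
V₂ = 18.0 × 0.7880/0.5150 = 28 m s⁻¹

28 m s⁻¹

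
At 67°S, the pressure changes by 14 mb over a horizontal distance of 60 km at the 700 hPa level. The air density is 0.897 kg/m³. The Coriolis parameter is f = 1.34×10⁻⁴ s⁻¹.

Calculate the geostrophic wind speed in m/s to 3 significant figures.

194 m/s

Pressure gradient: |∂P/∂n| = 1400 Pa / 60000 m = 2.33×10⁻² Pa/m
Geostrophic balance (pressure-gradient force = Coriolis force):
V_g = (1/(fρ)) |∂P/∂n| = 2.33×10⁻² / (1.34×10⁻⁴ × 0.897) = 194 m/s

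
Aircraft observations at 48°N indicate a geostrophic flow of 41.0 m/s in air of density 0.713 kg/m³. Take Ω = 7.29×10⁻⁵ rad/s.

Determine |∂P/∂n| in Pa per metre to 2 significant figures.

3.2×10⁻³ Pa/m

Coriolis parameter at 48°N:
f = 2Ω sin φ = 2 × 7.29×10⁻⁵ × sin 48° = 1.08×10⁻⁴ s⁻¹
Geostrophic balance rearranged: |∂P/∂n| = f ρ V_g
|∂P/∂n| = 1.08×10⁻⁴ × 0.713 × 41.0 = 3.17×10⁻³ Pa/m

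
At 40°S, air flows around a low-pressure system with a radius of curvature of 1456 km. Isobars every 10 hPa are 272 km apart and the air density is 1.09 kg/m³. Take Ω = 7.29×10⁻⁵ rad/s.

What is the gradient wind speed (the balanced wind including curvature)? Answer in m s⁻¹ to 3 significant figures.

29.6 m s⁻¹

Coriolis parameter at 40°S:
f = 2Ω sin φ = 2 × 7.29×10⁻⁵ × sin 40° = 9.37×10⁻⁵ s⁻¹
Pressure gradient: |∂P/∂n| = 1000 Pa / 272000 m = 3.68×10⁻³ Pa/m
Geostrophic speed: V_g = |∂P/∂n|/(fρ) = 3.68×10⁻³/(9.37×10⁻⁵ × 1.09) = 36.0 m/s
Around a low, centrifugal force acts outward with Coriolis, so pressure-gradient force balances both:
(1/ρ)|∂P/∂n| = fV + V²/R  →  V² + fR·V − fR·V_g = 0
With fR = 9.37×10⁻⁵ × 1456×10³ m = 136 m/s:
V = [−fR + √((fR)² + 4 fR V_g)]/2 = [−136 + √(136² + 4×136×36)]/2 = 29.6 m/s
Subgeostrophic (V < V_g = 36 m/s), as expected around a low.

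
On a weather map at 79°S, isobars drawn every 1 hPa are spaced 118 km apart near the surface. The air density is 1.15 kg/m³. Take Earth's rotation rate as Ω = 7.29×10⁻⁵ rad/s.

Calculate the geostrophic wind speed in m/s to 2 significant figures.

5.1 m/s

Coriolis parameter at 79°S:
f = 2Ω sin φ = 2 × 7.29×10⁻⁵ × sin 79° = 1.43×10⁻⁴ s⁻¹
Pressure gradient: |∂P/∂n| = 100 Pa / 118000 m = 8.47×10⁻⁴ Pa/m
Geostrophic balance (pressure-gradient force = Coriolis force):
V_g = (1/(fρ)) |∂P/∂n| = 8.47×10⁻⁴ / (1.43×10⁻⁴ × 1.15) = 5.15 m/s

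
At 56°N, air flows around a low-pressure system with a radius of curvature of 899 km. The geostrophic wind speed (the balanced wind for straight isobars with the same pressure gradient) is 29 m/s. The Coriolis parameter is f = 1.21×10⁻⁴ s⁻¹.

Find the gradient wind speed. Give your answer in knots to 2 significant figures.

46 knots

Around a low, centrifugal force acts outward with Coriolis, so pressure-gradient force balances both:
(1/ρ)|∂P/∂n| = fV + V²/R  →  V² + fR·V − fR·V_g = 0
With fR = 1.21×10⁻⁴ × 899×10³ m = 109 m/s:
V = [−fR + √((fR)² + 4 fR V_g)]/2 = [−109 + √(109² + 4×109×29)]/2 = 23.8 m/s
Subgeostrophic (V < V_g = 29 m/s), as expected around a low.
Converting: 23.8 m/s × 1.944 = 46 knots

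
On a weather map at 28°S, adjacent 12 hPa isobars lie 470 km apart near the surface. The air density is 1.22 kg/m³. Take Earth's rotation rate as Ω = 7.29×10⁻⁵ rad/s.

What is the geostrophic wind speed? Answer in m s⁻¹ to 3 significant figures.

Coriolis parameter at 28°S:
f = 2Ω sin φ = 2 × 7.29×10⁻⁵ × sin 28° = 6.84×10⁻⁵ s⁻¹
Pressure gradient: |∂P/∂n| = 1200 Pa / 470000 m = 2.55×10⁻³ Pa/m
Geostrophic balance (pressure-gradient force = Coriolis force):
V_g = (1/(fρ)) |∂P/∂n| = 2.55×10⁻³ / (6.84×10⁻⁵ × 1.22) = 30.6 m/s

30.6 m s⁻¹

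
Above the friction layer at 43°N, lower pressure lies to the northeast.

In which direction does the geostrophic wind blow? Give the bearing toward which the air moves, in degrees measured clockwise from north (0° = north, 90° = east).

The pressure-gradient force points toward the northeast (bearing 045°).
Geostrophic balance: in the Northern Hemisphere the Coriolis force deflects motion to the right, so the geostrophic wind blows 90° to the right of the pressure-gradient force (low pressure on the left).
Rotating 045° by 90° clockwise gives 135° — the wind blows toward the southeast.

135°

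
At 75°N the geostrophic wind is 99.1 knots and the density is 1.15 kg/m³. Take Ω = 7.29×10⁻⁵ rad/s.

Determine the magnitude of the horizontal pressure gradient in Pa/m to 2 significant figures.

8.3×10⁻³ Pa/m

Coriolis parameter at 75°N:
f = 2Ω sin φ = 2 × 7.29×10⁻⁵ × sin 75° = 1.41×10⁻⁴ s⁻¹
Wind speed in SI: 99.1 knots = 51.0 m/s
Geostrophic balance rearranged: |∂P/∂n| = f ρ V_g
|∂P/∂n| = 1.41×10⁻⁴ × 1.15 × 51.0 = 8.26×10⁻³ Pa/m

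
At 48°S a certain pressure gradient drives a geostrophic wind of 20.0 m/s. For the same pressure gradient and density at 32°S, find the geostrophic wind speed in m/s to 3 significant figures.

28.0 m/s

With the same pressure gradient and density, V_g ∝ 1/f ∝ 1/sin φ.
V₂ = V₁ · sin φ₁ / sin φ₂ = 20.0 × sin 48° / sin 32°
V₂ = 20.0 × 0.7431/0.5299 = 28.0 m/s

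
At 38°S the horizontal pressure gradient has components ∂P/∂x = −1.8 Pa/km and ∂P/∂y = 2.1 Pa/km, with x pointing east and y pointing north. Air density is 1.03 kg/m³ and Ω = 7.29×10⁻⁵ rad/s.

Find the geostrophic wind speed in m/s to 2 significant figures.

Coriolis parameter at 38°S:
f = 2Ω sin φ = 2 × 7.29×10⁻⁵ × sin 38° = 8.98×10⁻⁵ s⁻¹
In the Southern Hemisphere f is negative: f = −8.98×10⁻⁵ s⁻¹.
Component geostrophic relations (x east, y north):
u_g = −(1/(fρ)) ∂P/∂y,  v_g = (1/(fρ)) ∂P/∂x
u_g = −(2.1×10⁻³)/(−8.98×10⁻⁵ × 1.03) = 22.7 m/s;  v_g = (−1.8×10⁻³)/(−8.98×10⁻⁵ × 1.03) = 19.5 m/s
|V_g| = √(u_g² + v_g²) = 29.9 m/s

30 m/s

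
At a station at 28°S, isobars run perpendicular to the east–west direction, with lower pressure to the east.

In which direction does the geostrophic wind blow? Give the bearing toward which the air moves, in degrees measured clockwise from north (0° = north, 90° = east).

000°

The pressure-gradient force points toward the east (bearing 090°).
Geostrophic balance: in the Southern Hemisphere the Coriolis force deflects motion to the left, so the geostrophic wind blows 90° to the left of the pressure-gradient force (low pressure on the right).
Rotating 090° by 90° counterclockwise gives 000° — the wind blows toward the north.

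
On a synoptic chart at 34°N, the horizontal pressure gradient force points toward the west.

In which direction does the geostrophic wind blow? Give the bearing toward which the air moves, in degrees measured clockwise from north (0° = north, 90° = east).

The pressure-gradient force points toward the west (bearing 270°).
Geostrophic balance: in the Northern Hemisphere the Coriolis force deflects motion to the right, so the geostrophic wind blows 90° to the right of the pressure-gradient force (low pressure on the left).
Rotating 270° by 90° clockwise gives 000° — the wind blows toward the north.

000°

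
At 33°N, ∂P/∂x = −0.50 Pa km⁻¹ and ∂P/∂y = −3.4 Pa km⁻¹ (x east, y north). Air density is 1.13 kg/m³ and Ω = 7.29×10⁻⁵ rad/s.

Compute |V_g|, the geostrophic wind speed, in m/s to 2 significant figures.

38 m/s

Coriolis parameter at 33°N:
f = 2Ω sin φ = 2 × 7.29×10⁻⁵ × sin 33° = 7.94×10⁻⁵ s⁻¹
Component geostrophic relations (x east, y north):
u_g = −(1/(fρ)) ∂P/∂y,  v_g = (1/(fρ)) ∂P/∂x
u_g = −(−3.4×10⁻³)/(7.94×10⁻⁵ × 1.13) = 37.9 m/s;  v_g = (−0.50×10⁻³)/(7.94×10⁻⁵ × 1.13) = −5.57 m/s
|V_g| = √(u_g² + v_g²) = 38.3 m/s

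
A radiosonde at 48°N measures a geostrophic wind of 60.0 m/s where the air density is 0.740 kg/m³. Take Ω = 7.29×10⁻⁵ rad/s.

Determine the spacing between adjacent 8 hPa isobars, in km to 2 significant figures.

170 km

Coriolis parameter at 48°N:
f = 2Ω sin φ = 2 × 7.29×10⁻⁵ × sin 48° = 1.08×10⁻⁴ s⁻¹
Geostrophic balance rearranged: |∂P/∂n| = f ρ V_g
|∂P/∂n| = 1.08×10⁻⁴ × 0.740 × 60.0 = 4.81×10⁻³ Pa/m
Isobar spacing: Δn = ΔP/|∂P/∂n| = 800 Pa / 4.81×10⁻³ Pa/m = 166294 m ≈ 170 km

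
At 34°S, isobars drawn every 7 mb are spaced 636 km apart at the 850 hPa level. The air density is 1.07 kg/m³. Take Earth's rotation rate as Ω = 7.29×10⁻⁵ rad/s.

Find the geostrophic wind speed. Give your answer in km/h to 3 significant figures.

Coriolis parameter at 34°S:
f = 2Ω sin φ = 2 × 7.29×10⁻⁵ × sin 34° = 8.15×10⁻⁵ s⁻¹
Pressure gradient: |∂P/∂n| = 700 Pa / 636000 m = 1.10×10⁻³ Pa/m
Geostrophic balance (pressure-gradient force = Coriolis force):
V_g = (1/(fρ)) |∂P/∂n| = 1.10×10⁻³ / (8.15×10⁻⁵ × 1.07) = 12.6 m/s
Converting: 12.6 m/s × 3.6 = 45.4 km/h

45.4 km/h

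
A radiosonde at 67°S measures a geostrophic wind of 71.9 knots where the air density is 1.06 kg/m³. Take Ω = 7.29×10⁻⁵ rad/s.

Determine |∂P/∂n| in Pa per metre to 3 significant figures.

Coriolis parameter at 67°S:
f = 2Ω sin φ = 2 × 7.29×10⁻⁵ × sin 67° = 1.34×10⁻⁴ s⁻¹
Wind speed in SI: 71.9 knots = 37.0 m/s
Geostrophic balance rearranged: |∂P/∂n| = f ρ V_g
|∂P/∂n| = 1.34×10⁻⁴ × 1.06 × 37.0 = 5.26×10⁻³ Pa/m

5.26×10⁻³ Pa/m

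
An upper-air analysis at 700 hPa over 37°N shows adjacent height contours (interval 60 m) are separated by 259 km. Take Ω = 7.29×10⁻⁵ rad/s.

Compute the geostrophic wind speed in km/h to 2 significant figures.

Coriolis parameter at 37°N:
f = 2Ω sin φ = 2 × 7.29×10⁻⁵ × sin 37° = 8.77×10⁻⁵ s⁻¹
Height gradient: |∂Z/∂n| = 60 m / 259000 m = 2.32×10⁻⁴
On a pressure surface, geostrophic balance gives V_g = (g/f)|∂Z/∂n|:
V_g = 9.81 × 2.32×10⁻⁴ / 8.77×10⁻⁵ = 25.9 m/s
Converting: 25.9 m/s × 3.6 = 93 km/h

93 km/h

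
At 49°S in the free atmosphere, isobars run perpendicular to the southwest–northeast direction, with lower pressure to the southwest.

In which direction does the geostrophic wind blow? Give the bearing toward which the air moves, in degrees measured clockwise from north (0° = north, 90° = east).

135°

The pressure-gradient force points toward the southwest (bearing 225°).
Geostrophic balance: in the Southern Hemisphere the Coriolis force deflects motion to the left, so the geostrophic wind blows 90° to the left of the pressure-gradient force (low pressure on the right).
Rotating 225° by 90° counterclockwise gives 135° — the wind blows toward the southeast.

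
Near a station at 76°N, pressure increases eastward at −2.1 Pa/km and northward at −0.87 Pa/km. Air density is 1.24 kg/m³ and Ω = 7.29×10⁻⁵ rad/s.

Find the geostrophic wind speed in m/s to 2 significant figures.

13 m/s

Coriolis parameter at 76°N:
f = 2Ω sin φ = 2 × 7.29×10⁻⁵ × sin 76° = 1.41×10⁻⁴ s⁻¹
Component geostrophic relations (x east, y north):
u_g = −(1/(fρ)) ∂P/∂y,  v_g = (1/(fρ)) ∂P/∂x
u_g = −(−0.87×10⁻³)/(1.41×10⁻⁴ × 1.24) = 4.96 m/s;  v_g = (−2.1×10⁻³)/(1.41×10⁻⁴ × 1.24) = −12.0 m/s
|V_g| = √(u_g² + v_g²) = 13.0 m/s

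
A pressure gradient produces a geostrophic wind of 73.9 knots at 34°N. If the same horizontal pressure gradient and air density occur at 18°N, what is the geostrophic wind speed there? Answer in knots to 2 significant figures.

With the same pressure gradient and density, V_g ∝ 1/f ∝ 1/sin φ.
V₂ = V₁ · sin φ₁ / sin φ₂ = 73.9 × sin 34° / sin 18°
V₂ = 73.9 × 0.5592/0.3090 = 130 knots

130 knots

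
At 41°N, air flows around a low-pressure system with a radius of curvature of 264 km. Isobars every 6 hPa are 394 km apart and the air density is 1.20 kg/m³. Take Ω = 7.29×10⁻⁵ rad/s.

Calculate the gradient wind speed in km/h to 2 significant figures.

35 km/h

Coriolis parameter at 41°N:
f = 2Ω sin φ = 2 × 7.29×10⁻⁵ × sin 41° = 9.57×10⁻⁵ s⁻¹
Pressure gradient: |∂P/∂n| = 600 Pa / 394000 m = 1.52×10⁻³ Pa/m
Geostrophic speed: V_g = |∂P/∂n|/(fρ) = 1.52×10⁻³/(9.57×10⁻⁵ × 1.20) = 13.3 m/s
Around a low, centrifugal force acts outward with Coriolis, so pressure-gradient force balances both:
(1/ρ)|∂P/∂n| = fV + V²/R  →  V² + fR·V − fR·V_g = 0
With fR = 9.57×10⁻⁵ × 264×10³ m = 25.3 m/s:
V = [−fR + √((fR)² + 4 fR V_g)]/2 = [−25.3 + √(25.3² + 4×25.3×13.3)]/2 = 9.61 m/s
Subgeostrophic (V < V_g = 13.3 m/s), as expected around a low.
Converting: 9.61 m/s × 3.6 = 35 km/h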